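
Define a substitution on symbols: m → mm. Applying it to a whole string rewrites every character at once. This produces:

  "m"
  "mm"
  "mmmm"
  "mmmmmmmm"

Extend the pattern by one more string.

Rewriting each symbol of mmmmmmmm: m→mm, m→mm, m→mm, m→mm, m→mm, m→mm, m→mm, m→mm, which concatenates to mm mm mm mm mm mm mm mm.

mmmmmmmmmmmmmmmm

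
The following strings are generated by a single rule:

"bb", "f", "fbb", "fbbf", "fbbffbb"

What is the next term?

Each term (from the third on) is the previous term followed by the one before it: term 3 = f·bb = fbb.
The next term joins fbbffbb and fbbf.

fbbffbbfbbf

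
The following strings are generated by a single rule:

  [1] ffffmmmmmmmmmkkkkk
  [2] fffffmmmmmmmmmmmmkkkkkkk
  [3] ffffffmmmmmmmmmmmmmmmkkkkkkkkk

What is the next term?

fffffffmmmmmmmmmmmmmmmmmmkkkkkkkkkkk

Term n consists of n+1 f's, followed by 3n m's, followed by 2n-1 k's, where the shown terms are n = 3, 4, 5.
At n = 6 the blocks have lengths 7, 18, 11.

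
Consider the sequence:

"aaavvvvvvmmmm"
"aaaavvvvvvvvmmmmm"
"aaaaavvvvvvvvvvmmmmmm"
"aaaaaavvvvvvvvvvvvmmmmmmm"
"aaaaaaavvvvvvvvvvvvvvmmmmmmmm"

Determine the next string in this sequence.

The n-th term is n a's then 2n v's then n+1 m's, where the shown terms are n = 3, 4, 5, 6, 7.
Setting n = 8 gives 8, 16, 9 characters in each block.

aaaaaaaavvvvvvvvvvvvvvvvmmmmmmmmm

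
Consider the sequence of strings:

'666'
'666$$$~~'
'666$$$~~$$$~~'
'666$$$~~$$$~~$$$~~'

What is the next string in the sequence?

666$$$~~$$$~~$$$~~$$$~~

Every step adds $$$~~ to the end: s(k+1) = s(k)·$$$~~.
So the next term is 666$$$~~$$$~~$$$~~·$$$~~.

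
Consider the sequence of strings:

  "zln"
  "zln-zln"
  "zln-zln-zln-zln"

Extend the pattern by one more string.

zln-zln-zln-zln-zln-zln-zln-zln

s(k+1) = s(k)·-·s(k) — each term doubles the last with '-' between the halves.
One more doubling of zln-zln-zln-zln gives the answer.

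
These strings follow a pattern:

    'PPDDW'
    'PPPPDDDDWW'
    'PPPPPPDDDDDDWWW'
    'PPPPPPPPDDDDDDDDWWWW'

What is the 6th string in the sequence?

PPPPPPPPPPPPDDDDDDDDDDDDWWWWWW

Each string has the form P^{2n} D^{2n} W^{n} (n = 1, 2, …).
At n = 6 the blocks have lengths 12, 12, 6.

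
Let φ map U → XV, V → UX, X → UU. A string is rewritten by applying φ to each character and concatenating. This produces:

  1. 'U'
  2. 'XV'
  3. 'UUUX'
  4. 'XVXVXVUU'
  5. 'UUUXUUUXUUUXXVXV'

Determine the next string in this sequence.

Applying the rule to each of the 16 symbols of UUUXUUUXUUUXXVXV gives the pieces XV XV XV UU XV XV XV UU XV XV XV UU UU UX UU UX, which concatenate to the answer.

XVXVXVUUXVXVXVUUXVXVXVUUUUUXUUUX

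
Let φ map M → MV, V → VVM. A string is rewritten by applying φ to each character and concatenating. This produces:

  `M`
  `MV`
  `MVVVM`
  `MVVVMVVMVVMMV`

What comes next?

Applying the rule to each of the 13 symbols of MVVVMVVMVVMMV gives the pieces MV VVM VVM VVM MV VVM VVM MV VVM VVM MV MV VVM, which concatenate to the answer.

MVVVMVVMVVMMVVVMVVMMVVVMVVMMVMVVVM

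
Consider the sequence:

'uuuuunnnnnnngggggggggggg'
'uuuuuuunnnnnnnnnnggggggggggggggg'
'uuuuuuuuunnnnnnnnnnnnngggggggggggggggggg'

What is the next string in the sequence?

The n-th term is 2n-1 u's then 3n-2 n's then 3n+3 g's, where the shown terms are n = 3, 4, 5.
At n = 6 the blocks have lengths 11, 16, 21.

uuuuuuuuuuunnnnnnnnnnnnnnnnggggggggggggggggggggg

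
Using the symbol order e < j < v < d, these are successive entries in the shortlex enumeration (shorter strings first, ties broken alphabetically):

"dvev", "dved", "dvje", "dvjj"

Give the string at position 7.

Advancing 3 positions from dvjj through dvjj → dvjv → dvjd reaches term 7.

dvve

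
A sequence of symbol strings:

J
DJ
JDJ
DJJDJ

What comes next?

JDJDJJDJ

From term 3 onward, concatenate the second-to-last term with the last: J·DJ = JDJ, DJ·JDJ = DJJDJ, …
So term 5 is JDJ·DJJDJ.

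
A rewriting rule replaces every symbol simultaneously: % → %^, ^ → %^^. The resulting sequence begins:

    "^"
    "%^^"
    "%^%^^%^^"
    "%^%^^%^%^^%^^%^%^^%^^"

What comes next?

%^%^^%^%^^%^^%^%^^%^%^^%^^%^%^^%^^%^%^^%^%^^%^^%^%^^%^^

Applying the rule to each of the 21 symbols of %^%^^%^%^^%^^%^%^^%^^ gives the pieces %^ %^^ %^ %^^ %^^ %^ %^^ %^ %^^ %^^ %^ %^^ %^^ %^ %^^ %^ %^^ %^^ %^ %^^ %^^, which concatenate to the answer.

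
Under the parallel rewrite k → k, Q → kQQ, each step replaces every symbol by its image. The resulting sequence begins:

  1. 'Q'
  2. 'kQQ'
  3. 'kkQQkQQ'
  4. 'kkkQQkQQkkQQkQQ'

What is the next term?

Rewriting the 15 symbols of kkkQQkQQkkQQkQQ one by one yields k k k kQQ kQQ k kQQ kQQ k k kQQ kQQ k kQQ kQQ; concatenated:

kkkkQQkQQkkQQkQQkkkQQkQQkkQQkQQ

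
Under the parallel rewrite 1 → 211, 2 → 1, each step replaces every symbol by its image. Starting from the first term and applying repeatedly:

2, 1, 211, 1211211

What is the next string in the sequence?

Rewriting each symbol of 1211211: 1→211, 2→1, 1→211, 1→211, 2→1, 1→211, 1→211, which concatenates to 211 1 211 211 1 211 211.

21112112111211211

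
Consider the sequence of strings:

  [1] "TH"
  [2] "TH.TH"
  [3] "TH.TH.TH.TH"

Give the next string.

Each string is two copies of the previous one joined by '.'.
Doubling TH.TH.TH.TH with '.' between the halves:

TH.TH.TH.TH.TH.TH.TH.TH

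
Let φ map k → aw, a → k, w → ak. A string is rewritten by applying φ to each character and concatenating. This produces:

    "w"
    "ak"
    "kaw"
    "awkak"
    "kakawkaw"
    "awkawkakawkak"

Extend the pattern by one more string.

Rewriting the 13 symbols of awkawkakawkak one by one yields k ak aw k ak aw k aw k ak aw k aw; concatenated:

kakawkakawkawkakawkaw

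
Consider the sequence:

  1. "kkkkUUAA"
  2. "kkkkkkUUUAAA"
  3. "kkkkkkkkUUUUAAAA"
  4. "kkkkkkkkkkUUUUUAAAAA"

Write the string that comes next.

kkkkkkkkkkkkUUUUUUAAAAAA

Reading off run lengths: k runs 4, 6, 8, 10; U runs 2, 3, 4, 5; A runs 2, 3, 4, 5 — each is linear in n, where the shown terms are n = 2, 3, 4, 5.
Setting n = 6 gives 12, 6, 6 characters in each block.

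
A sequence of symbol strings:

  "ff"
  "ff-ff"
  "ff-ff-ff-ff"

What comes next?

s(k+1) = s(k)·-·s(k) — each term doubles the last with '-' between the halves.
So the next term is two copies of ff-ff-ff-ff with '-' between the halves.

ff-ff-ff-ff-ff-ff-ff-ff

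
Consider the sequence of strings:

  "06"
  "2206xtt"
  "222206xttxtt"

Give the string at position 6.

222222222206xttxttxttxttxtt

Every step adds 22 to the front and xtt to the end of the previous string.
From 222206xttxtt, 3 further steps: 222206xttxtt → 22222206xttxttxtt → 2222222206xttxttxttxtt → (answer).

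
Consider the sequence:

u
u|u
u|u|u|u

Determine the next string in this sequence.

u|u|u|u|u|u|u|u

Each string is two copies of the previous one joined by '|'.
So the next term is two copies of u|u|u|u with '|' between the halves.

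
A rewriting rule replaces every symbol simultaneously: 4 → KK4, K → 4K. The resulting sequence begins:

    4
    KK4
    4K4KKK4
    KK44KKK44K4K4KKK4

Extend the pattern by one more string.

4K4KKK4KK44K4K4KKK4KK44KKK44KKK44K4K4KKK4

Replace each of the 17 characters of KK44KKK44K4K4KKK4 in place — 4K 4K KK4 KK4 4K 4K 4K KK4 KK4 4K KK4 4K KK4 4K 4K 4K KK4 — and concatenate.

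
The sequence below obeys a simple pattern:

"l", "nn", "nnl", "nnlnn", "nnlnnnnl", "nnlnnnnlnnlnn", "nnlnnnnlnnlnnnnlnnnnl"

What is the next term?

nnlnnnnlnnlnnnnlnnnnlnnlnnnnlnnlnn

Each term (from the third on) is the previous term followed by the one before it: term 3 = nn·l = nnl.
Continuing: nnlnnnnlnnlnnnnlnnnnl · nnlnnnnlnnlnn gives term 8.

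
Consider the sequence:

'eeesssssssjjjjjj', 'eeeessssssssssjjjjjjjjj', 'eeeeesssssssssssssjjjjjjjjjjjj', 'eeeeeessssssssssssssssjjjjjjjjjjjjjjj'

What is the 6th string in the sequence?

eeeeeeeessssssssssssssssssssssjjjjjjjjjjjjjjjjjjjjj

The n-th term is n+1 e's then 3n+1 s's then 3n j's, where the shown terms are n = 2, 3, 4, 5.
For term 6, n = 7, so the run lengths are 8, 22, 21.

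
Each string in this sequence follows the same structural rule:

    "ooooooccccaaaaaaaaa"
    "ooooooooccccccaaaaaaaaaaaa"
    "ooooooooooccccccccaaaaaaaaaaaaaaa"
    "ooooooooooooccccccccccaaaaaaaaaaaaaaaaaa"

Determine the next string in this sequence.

Reading off run lengths: o runs 6, 8, 10, 12; c runs 4, 6, 8, 10; a runs 9, 12, 15, 18 — each is linear in n, where the shown terms are n = 3, 4, 5, 6.
Setting n = 7 gives 14, 12, 21 characters in each block.

ooooooooooooooccccccccccccaaaaaaaaaaaaaaaaaaaaa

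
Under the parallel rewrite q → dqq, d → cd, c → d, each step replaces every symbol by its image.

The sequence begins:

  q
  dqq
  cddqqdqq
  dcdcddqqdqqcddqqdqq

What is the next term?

Replace each of the 19 characters of dcdcddqqdqqcddqqdqq in place — cd d cd d cd cd dqq dqq cd dqq dqq d cd cd dqq dqq cd dqq dqq — and concatenate.

cddcddcdcddqqdqqcddqqdqqdcdcddqqdqqcddqqdqq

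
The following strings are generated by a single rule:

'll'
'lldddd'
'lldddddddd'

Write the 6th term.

lldddddddddddddddddddd

Every step adds dddd to the end: s(k+1) = s(k)·dddd.
From lldddddddd, 3 further steps: lldddddddd → lldddddddddddd → lldddddddddddddddd → (answer).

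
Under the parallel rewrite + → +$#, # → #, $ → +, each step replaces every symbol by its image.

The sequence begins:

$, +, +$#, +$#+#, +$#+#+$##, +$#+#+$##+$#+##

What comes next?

+$#+#+$##+$#+##+$#+#+$###

Replace each of the 15 characters of +$#+#+$##+$#+## in place — +$# + # +$# # +$# + # # +$# + # +$# # # — and concatenate.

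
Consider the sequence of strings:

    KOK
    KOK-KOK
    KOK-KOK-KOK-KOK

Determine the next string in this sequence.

KOK-KOK-KOK-KOK-KOK-KOK-KOK-KOK

Each string is two copies of the previous one joined by '-'.
So the next term is two copies of KOK-KOK-KOK-KOK with '-' between the halves.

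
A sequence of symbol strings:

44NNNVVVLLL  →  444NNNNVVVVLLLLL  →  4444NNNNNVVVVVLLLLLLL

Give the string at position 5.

444444NNNNNNNVVVVVVVLLLLLLLLLLL

Term n consists of n+1 4's, followed by n+2 N's, followed by n+2 V's, followed by 2n+1 L's (n = 1, 2, …).
Setting n = 5 gives 6, 7, 7, 11 characters in each block.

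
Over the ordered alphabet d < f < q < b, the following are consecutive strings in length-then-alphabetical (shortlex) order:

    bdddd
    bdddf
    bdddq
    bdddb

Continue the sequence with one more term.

Treat bdddb as a base-4 numeral over the given alphabet and add one, carrying through any trailing b's.

bddfd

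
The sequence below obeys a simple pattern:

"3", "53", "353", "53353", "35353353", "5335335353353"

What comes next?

This is a Fibonacci-style word recurrence s(k) = s(k−2)·s(k−1): e.g. 3·53 = 353.
So term 7 is 35353353·5335335353353.

353533535335335353353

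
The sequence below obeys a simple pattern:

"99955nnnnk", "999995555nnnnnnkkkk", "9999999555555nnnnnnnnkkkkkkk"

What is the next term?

Each string has the form 9^{2n+1} 5^{2n} n^{2n+2} k^{3n-2} (n = 1, 2, …).
For the next term, n = 4, so the run lengths are 9, 8, 10, 10.

99999999955555555nnnnnnnnnnkkkkkkkkkk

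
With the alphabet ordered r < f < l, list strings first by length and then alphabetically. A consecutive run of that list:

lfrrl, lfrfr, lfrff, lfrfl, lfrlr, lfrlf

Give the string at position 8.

lffrr

Stepping forward 2 times from lfrlf: lfrlf → lfrll, then the target.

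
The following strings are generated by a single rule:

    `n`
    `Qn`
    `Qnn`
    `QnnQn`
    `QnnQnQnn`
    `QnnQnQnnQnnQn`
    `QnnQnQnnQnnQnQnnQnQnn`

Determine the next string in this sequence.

Each term (from the third on) is the previous term followed by the one before it: term 3 = Qn·n = Qnn.
So term 8 is QnnQnQnnQnnQnQnnQnQnn·QnnQnQnnQnnQn.

QnnQnQnnQnnQnQnnQnQnnQnnQnQnnQnnQn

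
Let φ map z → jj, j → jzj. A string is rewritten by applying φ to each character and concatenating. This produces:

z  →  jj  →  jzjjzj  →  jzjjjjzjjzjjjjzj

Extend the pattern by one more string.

Applying the rule to each of the 16 symbols of jzjjjjzjjzjjjjzj gives the pieces jzj jj jzj jzj jzj jzj jj jzj jzj jj jzj jzj jzj jzj jj jzj, which concatenate to the answer.

jzjjjjzjjzjjzjjzjjjjzjjzjjjjzjjzjjzjjzjjjjzj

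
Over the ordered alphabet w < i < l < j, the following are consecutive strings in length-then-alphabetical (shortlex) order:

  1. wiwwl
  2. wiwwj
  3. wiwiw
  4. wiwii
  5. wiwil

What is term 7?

wiwlw

Advancing 2 positions from wiwil through wiwil → wiwij reaches term 7.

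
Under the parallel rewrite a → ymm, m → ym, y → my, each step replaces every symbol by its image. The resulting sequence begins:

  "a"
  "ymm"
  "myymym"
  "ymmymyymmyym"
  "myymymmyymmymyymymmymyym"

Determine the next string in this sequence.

Replace each of the 24 characters of myymymmyymmymyymymmymyym in place — ym my my ym my ym ym my my ym ym my ym my my ym my ym ym my ym my my ym — and concatenate.

ymmymyymmyymymmymyymymmyymmymyymmyymymmyymmymyym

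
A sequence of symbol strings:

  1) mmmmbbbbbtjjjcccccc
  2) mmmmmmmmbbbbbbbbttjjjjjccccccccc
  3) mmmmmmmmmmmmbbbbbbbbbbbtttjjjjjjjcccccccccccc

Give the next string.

Term n consists of 4n m's, followed by 3n+2 b's, followed by n t's, followed by 2n+1 j's, followed by 3n+3 c's (n = 1, 2, …).
For the next term, n = 4, so the run lengths are 16, 14, 4, 9, 15.

mmmmmmmmmmmmmmmmbbbbbbbbbbbbbbttttjjjjjjjjjccccccccccccccc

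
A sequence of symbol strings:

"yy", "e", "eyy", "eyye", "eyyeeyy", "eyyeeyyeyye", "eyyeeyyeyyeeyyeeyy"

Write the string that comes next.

From term 3 onward, concatenate the last term with the second-to-last: e·yy = eyy, eyy·e = eyye, …
Continuing: eyyeeyyeyyeeyyeeyy · eyyeeyyeyye gives term 8.

eyyeeyyeyyeeyyeeyyeyyeeyyeyye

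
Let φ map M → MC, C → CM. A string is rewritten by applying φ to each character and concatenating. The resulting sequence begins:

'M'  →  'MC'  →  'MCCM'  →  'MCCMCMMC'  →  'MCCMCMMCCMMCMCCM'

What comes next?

Rewriting the 16 symbols of MCCMCMMCCMMCMCCM one by one yields MC CM CM MC CM MC MC CM CM MC MC CM MC CM CM MC; concatenated:

MCCMCMMCCMMCMCCMCMMCMCCMMCCMCMMC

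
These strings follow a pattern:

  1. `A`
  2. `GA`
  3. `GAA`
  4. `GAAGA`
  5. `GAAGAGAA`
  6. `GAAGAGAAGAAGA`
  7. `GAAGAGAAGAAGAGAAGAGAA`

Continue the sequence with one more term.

GAAGAGAAGAAGAGAAGAGAAGAAGAGAAGAAGA

From term 3 onward, concatenate the last term with the second-to-last: GA·A = GAA, GAA·GA = GAAGA, …
So term 8 is GAAGAGAAGAAGAGAAGAGAA·GAAGAGAAGAAGA.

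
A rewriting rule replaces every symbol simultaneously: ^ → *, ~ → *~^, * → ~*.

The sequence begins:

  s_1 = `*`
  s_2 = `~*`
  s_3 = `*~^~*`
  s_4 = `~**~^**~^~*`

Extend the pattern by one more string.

Expanding ~**~^**~^~*: ~→*~^, *→~*, *→~*, ~→*~^, ^→*, *→~*, *→~*, ~→*~^, ^→*, ~→*~^, *→~*. Concatenated: *~^ ~* ~* *~^ * ~* ~* *~^ * *~^ ~*.

*~^~*~**~^*~*~**~^**~^~*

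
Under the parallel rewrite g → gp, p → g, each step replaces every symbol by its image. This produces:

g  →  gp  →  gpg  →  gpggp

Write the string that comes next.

gpggpgpg

Expanding gpggp: g→gp, p→g, g→gp, g→gp, p→g. Concatenated: gp g gp gp g.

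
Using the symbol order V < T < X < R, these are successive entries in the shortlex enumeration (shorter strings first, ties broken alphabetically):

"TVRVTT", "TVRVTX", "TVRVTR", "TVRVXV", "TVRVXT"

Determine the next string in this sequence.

TVRVXX

Find the rightmost character of TVRVXT below R, bump it to the next letter, and reset everything to its right to V.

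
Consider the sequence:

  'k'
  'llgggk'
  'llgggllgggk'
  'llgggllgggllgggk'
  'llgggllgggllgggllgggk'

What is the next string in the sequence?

llgggllgggllgggllgggllgggk

The strings grow by a fixed prefix llggg each time.
So the next term is llggg·llgggllgggllgggllgggk.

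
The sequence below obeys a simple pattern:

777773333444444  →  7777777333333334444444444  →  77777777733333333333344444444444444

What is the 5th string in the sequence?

7777777777777333333333333333333334444444444444444444444

Reading off run lengths: 7 runs 5, 7, 9; 3 runs 4, 8, 12; 4 runs 6, 10, 14 — each is linear in n (n = 1, 2, …).
Setting n = 5 gives 13, 20, 22 characters in each block.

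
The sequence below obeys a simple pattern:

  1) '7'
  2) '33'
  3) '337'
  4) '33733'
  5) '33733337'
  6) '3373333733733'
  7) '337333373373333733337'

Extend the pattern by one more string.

Each term (from the third on) is the previous term followed by the one before it: term 3 = 33·7 = 337.
So term 8 is 337333373373333733337·3373333733733.

3373333733733337333373373333733733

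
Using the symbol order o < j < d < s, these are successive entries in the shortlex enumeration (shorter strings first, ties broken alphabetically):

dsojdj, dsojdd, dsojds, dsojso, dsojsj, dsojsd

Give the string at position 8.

Advancing 2 positions from dsojsd through dsojsd → dsojss reaches term 8.

dsodoo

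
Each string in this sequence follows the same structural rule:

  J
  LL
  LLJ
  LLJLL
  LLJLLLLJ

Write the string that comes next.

LLJLLLLJLLJLL

From term 3 onward, concatenate the last term with the second-to-last: LL·J = LLJ, LLJ·LL = LLJLL, …
So term 6 is LLJLLLLJ·LLJLL.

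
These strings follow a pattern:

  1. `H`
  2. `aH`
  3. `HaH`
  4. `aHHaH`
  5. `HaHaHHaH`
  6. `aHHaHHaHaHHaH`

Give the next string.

HaHaHHaHaHHaHHaHaHHaH

Each term (from the third on) is the two preceding terms concatenated in order: term 3 = H·aH = HaH.
The next term joins HaHaHHaH and aHHaHHaHaHHaH.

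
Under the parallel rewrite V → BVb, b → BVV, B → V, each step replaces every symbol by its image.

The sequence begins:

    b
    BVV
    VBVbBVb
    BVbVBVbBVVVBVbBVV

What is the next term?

VBVbBVVBVbVBVbBVVVBVbBVbBVbVBVbBVVVBVbBVb

φ(BVbVBVbBVVVBVbBVV) expands symbol-by-symbol to V BVb BVV BVb V BVb BVV V BVb BVb BVb V BVb BVV V BVb BVb; joining the 17 pieces gives the next term.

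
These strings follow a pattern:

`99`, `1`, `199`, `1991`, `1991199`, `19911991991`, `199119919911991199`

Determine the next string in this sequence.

From term 3 onward, concatenate the last term with the second-to-last: 1·99 = 199, 199·1 = 1991, …
So term 8 is 199119919911991199·19911991991.

19911991991199119919911991991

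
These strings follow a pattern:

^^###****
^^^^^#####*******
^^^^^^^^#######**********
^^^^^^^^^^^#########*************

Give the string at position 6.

^^^^^^^^^^^^^^^^^#############*******************

The n-th term is 3n-1 ^'s then 2n+1 #'s then 3n+1 *'s (n = 1, 2, …).
Setting n = 6 gives 17, 13, 19 characters in each block.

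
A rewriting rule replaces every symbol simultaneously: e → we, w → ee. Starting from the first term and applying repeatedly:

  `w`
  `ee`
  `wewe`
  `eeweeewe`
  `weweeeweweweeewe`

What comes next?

eeweeeweweweeeweeeweeeweweweeewe

Applying the rule to each of the 16 symbols of weweeeweweweeewe gives the pieces ee we ee we we we ee we ee we ee we we we ee we, which concatenate to the answer.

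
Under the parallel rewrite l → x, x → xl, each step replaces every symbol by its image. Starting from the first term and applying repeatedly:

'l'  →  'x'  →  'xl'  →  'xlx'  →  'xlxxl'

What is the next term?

Apply φ to xlxxl symbol by symbol: x→xl, l→x, x→xl, x→xl, l→x; joined: xl x xl xl x.

xlxxlxlx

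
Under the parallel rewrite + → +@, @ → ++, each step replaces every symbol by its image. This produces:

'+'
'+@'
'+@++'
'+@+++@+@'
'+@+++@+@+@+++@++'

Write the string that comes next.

Applying the rule to each of the 16 symbols of +@+++@+@+@+++@++ gives the pieces +@ ++ +@ +@ +@ ++ +@ ++ +@ ++ +@ +@ +@ ++ +@ +@, which concatenate to the answer.

+@+++@+@+@+++@+++@+++@+@+@+++@+@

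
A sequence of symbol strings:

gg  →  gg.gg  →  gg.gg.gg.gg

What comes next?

s(k+1) = s(k)·.·s(k) — each term doubles the last with '.' between the halves.
Doubling gg.gg.gg.gg with '.' between the halves:

gg.gg.gg.gg.gg.gg.gg.gg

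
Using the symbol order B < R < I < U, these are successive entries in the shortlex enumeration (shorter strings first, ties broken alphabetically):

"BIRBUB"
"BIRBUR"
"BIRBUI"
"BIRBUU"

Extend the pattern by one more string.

BIRRBB

Find the rightmost character of BIRBUU below U, bump it to the next letter, and reset everything to its right to B.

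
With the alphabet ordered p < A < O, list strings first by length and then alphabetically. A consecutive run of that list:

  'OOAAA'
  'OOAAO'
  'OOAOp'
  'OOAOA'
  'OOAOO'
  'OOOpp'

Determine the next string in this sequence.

OOOpA

The successor of OOOpp increments the rightmost position that isn't already O and resets every position after it to p.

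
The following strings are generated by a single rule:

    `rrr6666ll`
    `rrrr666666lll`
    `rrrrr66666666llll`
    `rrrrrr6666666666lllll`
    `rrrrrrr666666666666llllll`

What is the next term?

Reading off run lengths: r runs 3, 4, 5, 6, 7; 6 runs 4, 6, 8, 10, 12; l runs 2, 3, 4, 5, 6 — each is linear in n, where the shown terms are n = 2, 3, 4, 5, 6.
For the next term, n = 7, so the run lengths are 8, 14, 7.

rrrrrrrr66666666666666lllllll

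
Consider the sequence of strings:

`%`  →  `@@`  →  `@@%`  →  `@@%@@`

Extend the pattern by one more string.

From term 3 onward, concatenate the last term with the second-to-last: @@·% = @@%, @@%·@@ = @@%@@, …
Continuing: @@%@@ · @@% gives term 5.

@@%@@@@%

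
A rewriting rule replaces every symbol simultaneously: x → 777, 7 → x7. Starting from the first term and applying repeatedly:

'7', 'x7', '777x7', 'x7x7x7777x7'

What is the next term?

777x7777x7777x7x7x7x7777x7

Rewriting each symbol of x7x7x7777x7: x→777, 7→x7, x→777, 7→x7, x→777, 7→x7, 7→x7, 7→x7, 7→x7, x→777, 7→x7, which concatenates to 777 x7 777 x7 777 x7 x7 x7 x7 777 x7.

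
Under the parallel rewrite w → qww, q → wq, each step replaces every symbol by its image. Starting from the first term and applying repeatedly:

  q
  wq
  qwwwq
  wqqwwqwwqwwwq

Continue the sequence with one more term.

Rewriting the 13 symbols of wqqwwqwwqwwwq one by one yields qww wq wq qww qww wq qww qww wq qww qww qww wq; concatenated:

qwwwqwqqwwqwwwqqwwqwwwqqwwqwwqwwwq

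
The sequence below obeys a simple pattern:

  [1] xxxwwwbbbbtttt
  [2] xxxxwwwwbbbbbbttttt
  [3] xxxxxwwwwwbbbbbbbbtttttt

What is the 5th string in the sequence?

xxxxxxxwwwwwwwbbbbbbbbbbbbtttttttt

The n-th term is n+1 x's then n+1 w's then 2n b's then n+2 t's, where the shown terms are n = 2, 3, 4.
For term 5, n = 6, so the run lengths are 7, 7, 12, 8.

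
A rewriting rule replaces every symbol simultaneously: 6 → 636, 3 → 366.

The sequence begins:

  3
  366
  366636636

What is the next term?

366636636636366636636366636

Rewriting each symbol of 366636636: 3→366, 6→636, 6→636, 6→636, 3→366, 6→636, 6→636, 3→366, 6→636, which concatenates to 366 636 636 636 366 636 636 366 636.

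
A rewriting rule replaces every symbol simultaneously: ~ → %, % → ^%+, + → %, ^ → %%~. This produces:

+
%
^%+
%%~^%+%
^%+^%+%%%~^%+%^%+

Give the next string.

Replace each of the 17 characters of ^%+^%+%%%~^%+%^%+ in place — %%~ ^%+ % %%~ ^%+ % ^%+ ^%+ ^%+ % %%~ ^%+ % ^%+ %%~ ^%+ % — and concatenate.

%%~^%+%%%~^%+%^%+^%+^%+%%%~^%+%^%+%%~^%+%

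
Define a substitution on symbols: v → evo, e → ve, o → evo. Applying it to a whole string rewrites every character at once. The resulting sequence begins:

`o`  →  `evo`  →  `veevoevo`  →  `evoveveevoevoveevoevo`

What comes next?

Replace each of the 21 characters of evoveveevoevoveevoevo in place — ve evo evo evo ve evo ve ve evo evo ve evo evo evo ve ve evo evo ve evo evo — and concatenate.

veevoevoevoveevoveveevoevoveevoevoevoveveevoevoveevoevo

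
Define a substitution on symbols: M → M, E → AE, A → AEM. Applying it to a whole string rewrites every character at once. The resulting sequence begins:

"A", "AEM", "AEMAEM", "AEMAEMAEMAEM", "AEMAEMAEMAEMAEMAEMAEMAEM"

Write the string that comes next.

φ(AEMAEMAEMAEMAEMAEMAEMAEM) expands symbol-by-symbol to AEM AE M AEM AE M AEM AE M AEM AE M AEM AE M AEM AE M AEM AE M AEM AE M; joining the 24 pieces gives the next term.

AEMAEMAEMAEMAEMAEMAEMAEMAEMAEMAEMAEMAEMAEMAEMAEM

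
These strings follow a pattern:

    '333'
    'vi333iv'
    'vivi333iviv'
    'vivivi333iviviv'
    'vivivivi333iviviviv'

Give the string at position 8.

vivivivivivivi333iviviviviviviv

Every step adds vi to the front and iv to the end of the previous string.
From vivivivi333iviviviv, 3 further steps: vivivivi333iviviviv → vivivivivi333iviviviviv → vivivivivivi333iviviviviviv → (answer).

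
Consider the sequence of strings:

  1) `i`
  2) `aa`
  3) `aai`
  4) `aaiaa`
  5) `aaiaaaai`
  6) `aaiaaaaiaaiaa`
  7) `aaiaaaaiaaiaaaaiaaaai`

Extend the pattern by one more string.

aaiaaaaiaaiaaaaiaaaaiaaiaaaaiaaiaa

This is a Fibonacci-style word recurrence s(k) = s(k−1)·s(k−2): e.g. aa·i = aai.
Continuing: aaiaaaaiaaiaaaaiaaaai · aaiaaaaiaaiaa gives term 8.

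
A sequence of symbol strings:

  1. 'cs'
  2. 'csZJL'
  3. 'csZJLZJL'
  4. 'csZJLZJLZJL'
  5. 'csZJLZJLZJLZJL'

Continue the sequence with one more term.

Every step adds ZJL to the end: s(k+1) = s(k)·ZJL.
Applying this once more to csZJLZJLZJLZJL:

csZJLZJLZJLZJLZJL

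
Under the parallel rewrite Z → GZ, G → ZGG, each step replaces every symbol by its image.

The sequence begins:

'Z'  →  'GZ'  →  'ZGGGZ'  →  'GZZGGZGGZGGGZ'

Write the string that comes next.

Replace each of the 13 characters of GZZGGZGGZGGGZ in place — ZGG GZ GZ ZGG ZGG GZ ZGG ZGG GZ ZGG ZGG ZGG GZ — and concatenate.

ZGGGZGZZGGZGGGZZGGZGGGZZGGZGGZGGGZ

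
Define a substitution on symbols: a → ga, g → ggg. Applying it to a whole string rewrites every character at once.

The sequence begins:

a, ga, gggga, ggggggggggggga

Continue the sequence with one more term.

Rewriting the 14 symbols of ggggggggggggga one by one yields ggg ggg ggg ggg ggg ggg ggg ggg ggg ggg ggg ggg ggg ga; concatenated:

gggggggggggggggggggggggggggggggggggggggga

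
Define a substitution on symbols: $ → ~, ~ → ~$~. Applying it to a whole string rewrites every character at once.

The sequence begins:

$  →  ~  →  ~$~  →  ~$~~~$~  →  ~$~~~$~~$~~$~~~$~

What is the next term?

Replace each of the 17 characters of ~$~~~$~~$~~$~~~$~ in place — ~$~ ~ ~$~ ~$~ ~$~ ~ ~$~ ~$~ ~ ~$~ ~$~ ~ ~$~ ~$~ ~$~ ~ ~$~ — and concatenate.

~$~~~$~~$~~$~~~$~~$~~~$~~$~~~$~~$~~$~~~$~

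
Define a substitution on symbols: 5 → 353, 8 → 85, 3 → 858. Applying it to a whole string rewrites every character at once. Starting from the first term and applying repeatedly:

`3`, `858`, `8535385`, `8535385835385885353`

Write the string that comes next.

Applying the rule to each of the 19 symbols of 8535385835385885353 gives the pieces 85 353 858 353 858 85 353 85 858 353 858 85 353 85 85 353 858 353 858, which concatenate to the answer.

853538583538588535385858353858853538585353858353858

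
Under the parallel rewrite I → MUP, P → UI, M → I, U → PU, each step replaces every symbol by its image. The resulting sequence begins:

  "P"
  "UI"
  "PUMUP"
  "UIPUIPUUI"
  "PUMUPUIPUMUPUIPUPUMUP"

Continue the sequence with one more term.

Rewriting the 21 symbols of PUMUPUIPUMUPUIPUPUMUP one by one yields UI PU I PU UI PU MUP UI PU I PU UI PU MUP UI PU UI PU I PU UI; concatenated:

UIPUIPUUIPUMUPUIPUIPUUIPUMUPUIPUUIPUIPUUI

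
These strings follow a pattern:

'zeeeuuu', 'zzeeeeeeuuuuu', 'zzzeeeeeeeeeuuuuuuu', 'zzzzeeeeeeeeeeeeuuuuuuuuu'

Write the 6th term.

zzzzzzeeeeeeeeeeeeeeeeeeuuuuuuuuuuuuu

Each string has the form z^{n} e^{3n} u^{2n+1} (n = 1, 2, …).
Setting n = 6 gives 6, 18, 13 characters in each block.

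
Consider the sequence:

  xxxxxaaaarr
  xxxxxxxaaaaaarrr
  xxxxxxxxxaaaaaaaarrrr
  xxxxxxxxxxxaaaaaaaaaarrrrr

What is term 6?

xxxxxxxxxxxxxxxaaaaaaaaaaaaaarrrrrrr

Reading off run lengths: x runs 5, 7, 9, 11; a runs 4, 6, 8, 10; r runs 2, 3, 4, 5 — each is linear in n, where the shown terms are n = 2, 3, 4, 5.
Setting n = 7 gives 15, 14, 7 characters in each block.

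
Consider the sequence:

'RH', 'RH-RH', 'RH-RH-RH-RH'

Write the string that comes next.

RH-RH-RH-RH-RH-RH-RH-RH

Each string is two copies of the previous one joined by '-'.
So the next term is two copies of RH-RH-RH-RH with '-' between the halves.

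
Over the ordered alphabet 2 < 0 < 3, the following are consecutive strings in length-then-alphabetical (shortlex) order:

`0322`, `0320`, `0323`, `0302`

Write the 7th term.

0332

Stepping forward 3 times from 0302: 0302 → 0300 → 0303, then the target.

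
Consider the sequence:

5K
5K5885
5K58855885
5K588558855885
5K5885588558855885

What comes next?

5K58855885588558855885

Each term is the previous one with 5885 appended.
One more step from 5K5885588558855885 gives the answer.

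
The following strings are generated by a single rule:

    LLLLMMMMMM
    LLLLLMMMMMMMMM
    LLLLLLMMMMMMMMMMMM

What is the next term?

LLLLLLLMMMMMMMMMMMMMMM

Term n consists of n+2 L's, followed by 3n M's, where the shown terms are n = 2, 3, 4.
At n = 5 the blocks have lengths 7, 15.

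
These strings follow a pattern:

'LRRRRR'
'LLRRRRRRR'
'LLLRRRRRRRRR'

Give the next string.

LLLLRRRRRRRRRRR

The n-th term is n-1 L's then 2n+1 R's, where the shown terms are n = 2, 3, 4.
Setting n = 5 gives 4, 11 characters in each block.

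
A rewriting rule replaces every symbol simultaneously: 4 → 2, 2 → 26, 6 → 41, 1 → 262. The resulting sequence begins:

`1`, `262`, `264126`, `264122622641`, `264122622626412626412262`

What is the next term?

Replace each of the 24 characters of 264122622626412626412262 in place — 26 41 2 262 26 26 41 26 26 41 26 41 2 262 26 41 26 41 2 262 26 26 41 26 — and concatenate.

264122622626412626412641226226412641226226264126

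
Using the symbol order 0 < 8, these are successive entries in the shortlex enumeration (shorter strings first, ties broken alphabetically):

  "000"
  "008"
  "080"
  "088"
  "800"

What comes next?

Treat 800 as a base-2 numeral over the given alphabet and add one, carrying through any trailing 8's.

808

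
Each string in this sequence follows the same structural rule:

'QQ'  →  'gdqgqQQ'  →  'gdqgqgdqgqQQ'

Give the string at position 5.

gdqgqgdqgqgdqgqgdqgqQQ

The strings grow by a fixed prefix gdqgq each time.
From gdqgqgdqgqQQ, 2 further steps: gdqgqgdqgqQQ → gdqgqgdqgqgdqgqQQ → (answer).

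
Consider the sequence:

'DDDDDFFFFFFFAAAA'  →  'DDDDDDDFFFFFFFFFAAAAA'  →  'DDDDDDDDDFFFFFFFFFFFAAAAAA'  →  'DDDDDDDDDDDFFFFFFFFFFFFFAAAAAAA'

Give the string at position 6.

Term n consists of 2n-1 D's, followed by 2n+1 F's, followed by n+1 A's, where the shown terms are n = 3, 4, 5, 6.
Setting n = 8 gives 15, 17, 9 characters in each block.

DDDDDDDDDDDDDDDFFFFFFFFFFFFFFFFFAAAAAAAAA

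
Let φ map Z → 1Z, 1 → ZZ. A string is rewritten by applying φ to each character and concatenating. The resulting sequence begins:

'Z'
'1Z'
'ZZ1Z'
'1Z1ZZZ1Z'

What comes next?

Expanding 1Z1ZZZ1Z: 1→ZZ, Z→1Z, 1→ZZ, Z→1Z, Z→1Z, Z→1Z, 1→ZZ, Z→1Z. Concatenated: ZZ 1Z ZZ 1Z 1Z 1Z ZZ 1Z.

ZZ1ZZZ1Z1Z1ZZZ1Z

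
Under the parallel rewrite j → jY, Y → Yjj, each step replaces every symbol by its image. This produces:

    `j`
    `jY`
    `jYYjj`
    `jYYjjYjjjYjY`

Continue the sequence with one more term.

jYYjjYjjjYjYYjjjYjYjYYjjjYYjj

Expanding jYYjjYjjjYjY: j→jY, Y→Yjj, Y→Yjj, j→jY, j→jY, Y→Yjj, j→jY, j→jY, j→jY, Y→Yjj, j→jY, Y→Yjj. Concatenated: jY Yjj Yjj jY jY Yjj jY jY jY Yjj jY Yjj.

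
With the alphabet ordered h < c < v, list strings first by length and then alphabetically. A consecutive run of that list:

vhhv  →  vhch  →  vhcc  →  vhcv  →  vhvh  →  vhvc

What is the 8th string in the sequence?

vchh

Advancing 2 positions from vhvc through vhvc → vhvv reaches term 8.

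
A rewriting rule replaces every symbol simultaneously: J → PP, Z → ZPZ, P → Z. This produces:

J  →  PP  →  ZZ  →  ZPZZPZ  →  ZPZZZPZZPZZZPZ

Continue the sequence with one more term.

Rewriting the 14 symbols of ZPZZZPZZPZZZPZ one by one yields ZPZ Z ZPZ ZPZ ZPZ Z ZPZ ZPZ Z ZPZ ZPZ ZPZ Z ZPZ; concatenated:

ZPZZZPZZPZZPZZZPZZPZZZPZZPZZPZZZPZ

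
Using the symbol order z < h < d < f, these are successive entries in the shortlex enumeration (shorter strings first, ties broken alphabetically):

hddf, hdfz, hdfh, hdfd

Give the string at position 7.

hfzh

Advancing 3 positions from hdfd through hdfd → hdff → hfzz reaches term 7.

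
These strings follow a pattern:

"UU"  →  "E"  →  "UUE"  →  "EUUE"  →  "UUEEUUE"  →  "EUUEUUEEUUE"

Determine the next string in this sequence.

UUEEUUEEUUEUUEEUUE

From term 3 onward, concatenate the second-to-last term with the last: UU·E = UUE, E·UUE = EUUE, …
Continuing: UUEEUUE · EUUEUUEEUUE gives term 7.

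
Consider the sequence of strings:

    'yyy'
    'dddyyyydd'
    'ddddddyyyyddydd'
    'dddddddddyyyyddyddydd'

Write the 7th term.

ddddddddddddddddddyyyyddyddyddyddyddydd

s(k+1) = ddd·s(k)·ydd, so each term gains ddd as a prefix and ydd as a suffix.
From dddddddddyyyyddyddydd, 3 further steps: dddddddddyyyyddyddydd → ddddddddddddyyyyddyddyddydd → dddddddddddddddyyyyddyddyddyddydd → (answer).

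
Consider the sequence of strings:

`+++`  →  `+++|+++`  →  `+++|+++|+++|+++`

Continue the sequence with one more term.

Every step duplicates the string with '|' between the halves.
Doubling +++|+++|+++|+++ with '|' between the halves:

+++|+++|+++|+++|+++|+++|+++|+++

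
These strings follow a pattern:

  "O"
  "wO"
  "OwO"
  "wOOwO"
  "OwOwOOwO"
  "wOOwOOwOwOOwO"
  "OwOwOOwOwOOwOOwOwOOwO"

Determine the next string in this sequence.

wOOwOOwOwOOwOOwOwOOwOwOOwOOwOwOOwO

From term 3 onward, concatenate the second-to-last term with the last: O·wO = OwO, wO·OwO = wOOwO, …
So term 8 is wOOwOOwOwOOwO·OwOwOOwOwOOwOOwOwOOwO.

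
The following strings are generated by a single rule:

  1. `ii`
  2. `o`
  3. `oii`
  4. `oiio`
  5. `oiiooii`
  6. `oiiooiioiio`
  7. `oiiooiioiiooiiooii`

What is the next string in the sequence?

oiiooiioiiooiiooiioiiooiioiio

This is a Fibonacci-style word recurrence s(k) = s(k−1)·s(k−2): e.g. o·ii = oii.
Continuing: oiiooiioiiooiiooii · oiiooiioiio gives term 8.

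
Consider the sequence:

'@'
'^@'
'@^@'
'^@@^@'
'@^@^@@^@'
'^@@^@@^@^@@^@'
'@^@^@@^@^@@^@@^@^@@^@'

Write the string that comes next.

From term 3 onward, concatenate the second-to-last term with the last: @·^@ = @^@, ^@·@^@ = ^@@^@, …
So term 8 is ^@@^@@^@^@@^@·@^@^@@^@^@@^@@^@^@@^@.

^@@^@@^@^@@^@@^@^@@^@^@@^@@^@^@@^@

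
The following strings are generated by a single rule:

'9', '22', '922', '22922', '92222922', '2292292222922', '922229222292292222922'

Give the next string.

This is a Fibonacci-style word recurrence s(k) = s(k−2)·s(k−1): e.g. 9·22 = 922.
The next term joins 2292292222922 and 922229222292292222922.

2292292222922922229222292292222922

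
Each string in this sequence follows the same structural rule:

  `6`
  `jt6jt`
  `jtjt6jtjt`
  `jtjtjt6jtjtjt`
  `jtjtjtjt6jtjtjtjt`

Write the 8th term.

s(k+1) = jt·s(k)·jt, so each term gains jt as a prefix and jt as a suffix.
From jtjtjtjt6jtjtjtjt, 3 further steps: jtjtjtjt6jtjtjtjt → jtjtjtjtjt6jtjtjtjtjt → jtjtjtjtjtjt6jtjtjtjtjtjt → (answer).

jtjtjtjtjtjtjt6jtjtjtjtjtjtjt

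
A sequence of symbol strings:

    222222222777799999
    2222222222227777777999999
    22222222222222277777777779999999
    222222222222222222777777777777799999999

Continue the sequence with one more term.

Reading off run lengths: 2 runs 9, 12, 15, 18; 7 runs 4, 7, 10, 13; 9 runs 5, 6, 7, 8 — each is linear in n, where the shown terms are n = 2, 3, 4, 5.
Setting n = 6 gives 21, 16, 9 characters in each block.

2222222222222222222227777777777777777999999999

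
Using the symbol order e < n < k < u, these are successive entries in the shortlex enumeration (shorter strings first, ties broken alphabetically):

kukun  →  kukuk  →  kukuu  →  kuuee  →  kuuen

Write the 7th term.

kuueu

Continuing the enumeration 2 steps past kuuen: kuuen → kuuek → (answer).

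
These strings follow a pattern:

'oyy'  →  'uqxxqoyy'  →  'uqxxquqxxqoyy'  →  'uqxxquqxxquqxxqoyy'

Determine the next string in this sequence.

uqxxquqxxquqxxquqxxqoyy

The strings grow by a fixed prefix uqxxq each time.
One more step from uqxxquqxxquqxxqoyy gives the answer.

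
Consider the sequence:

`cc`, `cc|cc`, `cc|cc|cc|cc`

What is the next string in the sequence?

cc|cc|cc|cc|cc|cc|cc|cc

Each string is two copies of the previous one joined by '|'.
So the next term is two copies of cc|cc|cc|cc with '|' between the halves.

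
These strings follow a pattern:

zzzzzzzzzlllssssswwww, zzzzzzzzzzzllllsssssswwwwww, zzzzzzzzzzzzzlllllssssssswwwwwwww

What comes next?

zzzzzzzzzzzzzzzllllllsssssssswwwwwwwwww

Each string has the form z^{2n+3} l^{n} s^{n+2} w^{2n-2}, where the shown terms are n = 3, 4, 5.
Setting n = 6 gives 15, 6, 8, 10 characters in each block.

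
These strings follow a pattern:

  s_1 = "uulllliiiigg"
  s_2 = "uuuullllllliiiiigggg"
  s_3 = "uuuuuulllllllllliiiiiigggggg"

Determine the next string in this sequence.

uuuuuuuullllllllllllliiiiiiigggggggg

Term n consists of 2n u's, followed by 3n+1 l's, followed by n+3 i's, followed by 2n g's (n = 1, 2, …).
At n = 4 the blocks have lengths 8, 13, 7, 8.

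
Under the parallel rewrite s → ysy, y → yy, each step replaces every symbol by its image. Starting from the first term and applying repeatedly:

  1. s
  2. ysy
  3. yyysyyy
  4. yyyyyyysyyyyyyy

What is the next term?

Rewriting the 15 symbols of yyyyyyysyyyyyyy one by one yields yy yy yy yy yy yy yy ysy yy yy yy yy yy yy yy; concatenated:

yyyyyyyyyyyyyyysyyyyyyyyyyyyyyy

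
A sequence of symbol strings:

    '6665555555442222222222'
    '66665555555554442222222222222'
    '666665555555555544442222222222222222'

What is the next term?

6666665555555555555444442222222222222222222

Each string has the form 6^{n} 5^{2n+1} 4^{n-1} 2^{3n+1}, where the shown terms are n = 3, 4, 5.
For the next term, n = 6, so the run lengths are 6, 13, 5, 19.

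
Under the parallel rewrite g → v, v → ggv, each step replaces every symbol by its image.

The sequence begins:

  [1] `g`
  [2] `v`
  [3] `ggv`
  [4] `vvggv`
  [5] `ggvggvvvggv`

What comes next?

Rewriting each symbol of ggvggvvvggv: g→v, g→v, v→ggv, g→v, g→v, v→ggv, v→ggv, v→ggv, g→v, g→v, v→ggv, which concatenates to v v ggv v v ggv ggv ggv v v ggv.

vvggvvvggvggvggvvvggv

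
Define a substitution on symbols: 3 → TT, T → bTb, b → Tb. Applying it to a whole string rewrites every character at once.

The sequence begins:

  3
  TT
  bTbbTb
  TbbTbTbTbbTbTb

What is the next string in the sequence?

bTbTbTbbTbTbbTbTbbTbTbTbbTbTbbTbTb

Applying the rule to each of the 14 symbols of TbbTbTbTbbTbTb gives the pieces bTb Tb Tb bTb Tb bTb Tb bTb Tb Tb bTb Tb bTb Tb, which concatenate to the answer.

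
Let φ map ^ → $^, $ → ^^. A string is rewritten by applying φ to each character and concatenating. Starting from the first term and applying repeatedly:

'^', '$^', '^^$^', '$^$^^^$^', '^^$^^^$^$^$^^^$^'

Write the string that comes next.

Applying the rule to each of the 16 symbols of ^^$^^^$^$^$^^^$^ gives the pieces $^ $^ ^^ $^ $^ $^ ^^ $^ ^^ $^ ^^ $^ $^ $^ ^^ $^, which concatenate to the answer.

$^$^^^$^$^$^^^$^^^$^^^$^$^$^^^$^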